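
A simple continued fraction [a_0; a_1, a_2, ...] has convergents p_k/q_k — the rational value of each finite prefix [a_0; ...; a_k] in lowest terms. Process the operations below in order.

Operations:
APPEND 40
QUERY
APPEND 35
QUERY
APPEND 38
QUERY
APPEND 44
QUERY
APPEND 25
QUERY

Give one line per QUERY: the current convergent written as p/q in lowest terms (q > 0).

APPEND 40: p_0 = 40·1 + 0 = 40, q_0 = 40·0 + 1 = 1 → 40/1
APPEND 35: p_1 = 35·40 + 1 = 1401, q_1 = 35·1 + 0 = 35 → 1401/35
APPEND 38: p_2 = 38·1401 + 40 = 53278, q_2 = 38·35 + 1 = 1331 → 53278/1331
APPEND 44: p_3 = 44·53278 + 1401 = 2345633, q_3 = 44·1331 + 35 = 58599 → 2345633/58599
APPEND 25: p_4 = 25·2345633 + 53278 = 58694103, q_4 = 25·58599 + 1331 = 1466306 → 58694103/1466306

40/1
1401/35
53278/1331
2345633/58599
58694103/1466306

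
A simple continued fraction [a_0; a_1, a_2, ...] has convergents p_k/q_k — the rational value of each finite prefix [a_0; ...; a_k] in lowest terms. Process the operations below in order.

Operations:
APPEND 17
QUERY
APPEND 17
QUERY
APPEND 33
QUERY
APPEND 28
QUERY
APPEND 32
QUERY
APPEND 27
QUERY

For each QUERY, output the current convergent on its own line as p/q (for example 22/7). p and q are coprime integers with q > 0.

APPEND 17: p_0 = 17·1 + 0 = 17, q_0 = 17·0 + 1 = 1 → 17/1
APPEND 17: p_1 = 17·17 + 1 = 290, q_1 = 17·1 + 0 = 17 → 290/17
APPEND 33: p_2 = 33·290 + 17 = 9587, q_2 = 33·17 + 1 = 562 → 9587/562
APPEND 28: p_3 = 28·9587 + 290 = 268726, q_3 = 28·562 + 17 = 15753 → 268726/15753
APPEND 32: p_4 = 32·268726 + 9587 = 8608819, q_4 = 32·15753 + 562 = 504658 → 8608819/504658
APPEND 27: p_5 = 27·8608819 + 268726 = 232706839, q_5 = 27·504658 + 15753 = 13641519 → 232706839/13641519

17/1
290/17
9587/562
268726/15753
8608819/504658
232706839/13641519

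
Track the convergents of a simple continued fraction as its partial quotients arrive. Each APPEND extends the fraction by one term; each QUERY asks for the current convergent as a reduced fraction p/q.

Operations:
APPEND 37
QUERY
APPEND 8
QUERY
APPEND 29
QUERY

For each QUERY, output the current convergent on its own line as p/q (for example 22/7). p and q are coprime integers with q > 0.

APPEND 37: p_0 = 37·1 + 0 = 37, q_0 = 37·0 + 1 = 1 → 37/1
APPEND 8: p_1 = 8·37 + 1 = 297, q_1 = 8·1 + 0 = 8 → 297/8
APPEND 29: p_2 = 29·297 + 37 = 8650, q_2 = 29·8 + 1 = 233 → 8650/233

37/1
297/8
8650/233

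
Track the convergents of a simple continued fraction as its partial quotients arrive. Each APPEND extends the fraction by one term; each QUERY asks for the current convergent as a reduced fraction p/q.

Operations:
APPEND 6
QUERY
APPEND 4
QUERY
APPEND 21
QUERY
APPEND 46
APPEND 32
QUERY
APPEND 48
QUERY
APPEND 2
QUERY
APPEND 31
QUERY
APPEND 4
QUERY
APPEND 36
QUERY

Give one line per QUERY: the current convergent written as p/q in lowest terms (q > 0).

6/1
25/4
531/85
782963/125333
37606675/6019898
75996313/12165129
2393492378/383138897
9649965825/1544720717
349792262078/55993084709

APPEND 6: p_0 = 6·1 + 0 = 6, q_0 = 6·0 + 1 = 1 → 6/1
APPEND 4: p_1 = 4·6 + 1 = 25, q_1 = 4·1 + 0 = 4 → 25/4
APPEND 21: p_2 = 21·25 + 6 = 531, q_2 = 21·4 + 1 = 85 → 531/85
APPEND 46: p_3 = 46·531 + 25 = 24451, q_3 = 46·85 + 4 = 3914 → 24451/3914
APPEND 32: p_4 = 32·24451 + 531 = 782963, q_4 = 32·3914 + 85 = 125333 → 782963/125333
APPEND 48: p_5 = 48·782963 + 24451 = 37606675, q_5 = 48·125333 + 3914 = 6019898 → 37606675/6019898
APPEND 2: p_6 = 2·37606675 + 782963 = 75996313, q_6 = 2·6019898 + 125333 = 12165129 → 75996313/12165129
APPEND 31: p_7 = 31·75996313 + 37606675 = 2393492378, q_7 = 31·12165129 + 6019898 = 383138897 → 2393492378/383138897
APPEND 4: p_8 = 4·2393492378 + 75996313 = 9649965825, q_8 = 4·383138897 + 12165129 = 1544720717 → 9649965825/1544720717
APPEND 36: p_9 = 36·9649965825 + 2393492378 = 349792262078, q_9 = 36·1544720717 + 383138897 = 55993084709 → 349792262078/55993084709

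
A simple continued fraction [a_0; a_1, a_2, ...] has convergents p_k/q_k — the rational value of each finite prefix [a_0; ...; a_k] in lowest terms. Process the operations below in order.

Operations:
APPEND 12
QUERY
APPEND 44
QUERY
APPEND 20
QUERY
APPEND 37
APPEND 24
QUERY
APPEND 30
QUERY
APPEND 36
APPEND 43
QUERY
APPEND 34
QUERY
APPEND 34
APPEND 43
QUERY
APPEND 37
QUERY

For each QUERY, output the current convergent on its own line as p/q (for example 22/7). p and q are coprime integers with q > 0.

12/1
529/44
10592/881
9428984/784265
283261953/23560591
439178211509/36529078854
14942266050598/1242837646577
21879419895119761/1819842227332873
810047012343362998/67376455420378773

APPEND 12: p_0 = 12·1 + 0 = 12, q_0 = 12·0 + 1 = 1 → 12/1
APPEND 44: p_1 = 44·12 + 1 = 529, q_1 = 44·1 + 0 = 44 → 529/44
APPEND 20: p_2 = 20·529 + 12 = 10592, q_2 = 20·44 + 1 = 881 → 10592/881
APPEND 37: p_3 = 37·10592 + 529 = 392433, q_3 = 37·881 + 44 = 32641 → 392433/32641
APPEND 24: p_4 = 24·392433 + 10592 = 9428984, q_4 = 24·32641 + 881 = 784265 → 9428984/784265
APPEND 30: p_5 = 30·9428984 + 392433 = 283261953, q_5 = 30·784265 + 32641 = 23560591 → 283261953/23560591
APPEND 36: p_6 = 36·283261953 + 9428984 = 10206859292, q_6 = 36·23560591 + 784265 = 848965541 → 10206859292/848965541
APPEND 43: p_7 = 43·10206859292 + 283261953 = 439178211509, q_7 = 43·848965541 + 23560591 = 36529078854 → 439178211509/36529078854
APPEND 34: p_8 = 34·439178211509 + 10206859292 = 14942266050598, q_8 = 34·36529078854 + 848965541 = 1242837646577 → 14942266050598/1242837646577
APPEND 34: p_9 = 34·14942266050598 + 439178211509 = 508476223931841, q_9 = 34·1242837646577 + 36529078854 = 42293009062472 → 508476223931841/42293009062472
APPEND 43: p_10 = 43·508476223931841 + 14942266050598 = 21879419895119761, q_10 = 43·42293009062472 + 1242837646577 = 1819842227332873 → 21879419895119761/1819842227332873
APPEND 37: p_11 = 37·21879419895119761 + 508476223931841 = 810047012343362998, q_11 = 37·1819842227332873 + 42293009062472 = 67376455420378773 → 810047012343362998/67376455420378773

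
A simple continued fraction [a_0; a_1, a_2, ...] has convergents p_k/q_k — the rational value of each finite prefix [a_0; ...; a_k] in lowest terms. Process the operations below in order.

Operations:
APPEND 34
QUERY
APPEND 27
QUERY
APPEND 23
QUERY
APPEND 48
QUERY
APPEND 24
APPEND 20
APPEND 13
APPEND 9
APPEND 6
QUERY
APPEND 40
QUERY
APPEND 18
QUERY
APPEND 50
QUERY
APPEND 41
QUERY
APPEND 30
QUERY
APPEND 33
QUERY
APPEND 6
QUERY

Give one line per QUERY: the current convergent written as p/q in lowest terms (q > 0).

34/1
919/27
21171/622
1017127/29883
354389718592/10411903293
14233588691477/418180159280
256558986165178/7537654770333
12842182896950377/377300918675930
526786057761130635/15476875320483463
15816423915730869427/464683560533179820
522468775276879821726/15350034372915417523
3150629075577009799783/92564889798025684958

APPEND 34: p_0 = 34·1 + 0 = 34, q_0 = 34·0 + 1 = 1 → 34/1
APPEND 27: p_1 = 27·34 + 1 = 919, q_1 = 27·1 + 0 = 27 → 919/27
APPEND 23: p_2 = 23·919 + 34 = 21171, q_2 = 23·27 + 1 = 622 → 21171/622
APPEND 48: p_3 = 48·21171 + 919 = 1017127, q_3 = 48·622 + 27 = 29883 → 1017127/29883
APPEND 24: p_4 = 24·1017127 + 21171 = 24432219, q_4 = 24·29883 + 622 = 717814 → 24432219/717814
APPEND 20: p_5 = 20·24432219 + 1017127 = 489661507, q_5 = 20·717814 + 29883 = 14386163 → 489661507/14386163
APPEND 13: p_6 = 13·489661507 + 24432219 = 6390031810, q_6 = 13·14386163 + 717814 = 187737933 → 6390031810/187737933
APPEND 9: p_7 = 9·6390031810 + 489661507 = 57999947797, q_7 = 9·187737933 + 14386163 = 1704027560 → 57999947797/1704027560
APPEND 6: p_8 = 6·57999947797 + 6390031810 = 354389718592, q_8 = 6·1704027560 + 187737933 = 10411903293 → 354389718592/10411903293
APPEND 40: p_9 = 40·354389718592 + 57999947797 = 14233588691477, q_9 = 40·10411903293 + 1704027560 = 418180159280 → 14233588691477/418180159280
APPEND 18: p_10 = 18·14233588691477 + 354389718592 = 256558986165178, q_10 = 18·418180159280 + 10411903293 = 7537654770333 → 256558986165178/7537654770333
APPEND 50: p_11 = 50·256558986165178 + 14233588691477 = 12842182896950377, q_11 = 50·7537654770333 + 418180159280 = 377300918675930 → 12842182896950377/377300918675930
APPEND 41: p_12 = 41·12842182896950377 + 256558986165178 = 526786057761130635, q_12 = 41·377300918675930 + 7537654770333 = 15476875320483463 → 526786057761130635/15476875320483463
APPEND 30: p_13 = 30·526786057761130635 + 12842182896950377 = 15816423915730869427, q_13 = 30·15476875320483463 + 377300918675930 = 464683560533179820 → 15816423915730869427/464683560533179820
APPEND 33: p_14 = 33·15816423915730869427 + 526786057761130635 = 522468775276879821726, q_14 = 33·464683560533179820 + 15476875320483463 = 15350034372915417523 → 522468775276879821726/15350034372915417523
APPEND 6: p_15 = 6·522468775276879821726 + 15816423915730869427 = 3150629075577009799783, q_15 = 6·15350034372915417523 + 464683560533179820 = 92564889798025684958 → 3150629075577009799783/92564889798025684958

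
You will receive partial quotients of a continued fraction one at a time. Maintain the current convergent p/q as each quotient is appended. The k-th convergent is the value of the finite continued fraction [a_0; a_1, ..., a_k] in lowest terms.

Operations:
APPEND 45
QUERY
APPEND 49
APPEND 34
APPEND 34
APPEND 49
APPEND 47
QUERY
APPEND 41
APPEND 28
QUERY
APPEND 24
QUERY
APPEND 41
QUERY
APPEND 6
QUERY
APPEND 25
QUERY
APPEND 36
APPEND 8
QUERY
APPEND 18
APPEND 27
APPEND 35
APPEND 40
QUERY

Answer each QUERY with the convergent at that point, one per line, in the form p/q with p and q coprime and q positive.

APPEND 45: p_0 = 45·1 + 0 = 45, q_0 = 45·0 + 1 = 1 → 45/1
APPEND 49: p_1 = 49·45 + 1 = 2206, q_1 = 49·1 + 0 = 49 → 2206/49
APPEND 34: p_2 = 34·2206 + 45 = 75049, q_2 = 34·49 + 1 = 1667 → 75049/1667
APPEND 34: p_3 = 34·75049 + 2206 = 2553872, q_3 = 34·1667 + 49 = 56727 → 2553872/56727
APPEND 49: p_4 = 49·2553872 + 75049 = 125214777, q_4 = 49·56727 + 1667 = 2781290 → 125214777/2781290
APPEND 47: p_5 = 47·125214777 + 2553872 = 5887648391, q_5 = 47·2781290 + 56727 = 130777357 → 5887648391/130777357
APPEND 41: p_6 = 41·5887648391 + 125214777 = 241518798808, q_6 = 41·130777357 + 2781290 = 5364652927 → 241518798808/5364652927
APPEND 28: p_7 = 28·241518798808 + 5887648391 = 6768414015015, q_7 = 28·5364652927 + 130777357 = 150341059313 → 6768414015015/150341059313
APPEND 24: p_8 = 24·6768414015015 + 241518798808 = 162683455159168, q_8 = 24·150341059313 + 5364652927 = 3613550076439 → 162683455159168/3613550076439
APPEND 41: p_9 = 41·162683455159168 + 6768414015015 = 6676790075540903, q_9 = 41·3613550076439 + 150341059313 = 148305894193312 → 6676790075540903/148305894193312
APPEND 6: p_10 = 6·6676790075540903 + 162683455159168 = 40223423908404586, q_10 = 6·148305894193312 + 3613550076439 = 893448915236311 → 40223423908404586/893448915236311
APPEND 25: p_11 = 25·40223423908404586 + 6676790075540903 = 1012262387785655553, q_11 = 25·893448915236311 + 148305894193312 = 22484528775101087 → 1012262387785655553/22484528775101087
APPEND 36: p_12 = 36·1012262387785655553 + 40223423908404586 = 36481669384192004494, q_12 = 36·22484528775101087 + 893448915236311 = 810336484818875443 → 36481669384192004494/810336484818875443
APPEND 8: p_13 = 8·36481669384192004494 + 1012262387785655553 = 292865617461321691505, q_13 = 8·810336484818875443 + 22484528775101087 = 6505176407326104631 → 292865617461321691505/6505176407326104631
APPEND 18: p_14 = 18·292865617461321691505 + 36481669384192004494 = 5308062783687982451584, q_14 = 18·6505176407326104631 + 810336484818875443 = 117903511816688758801 → 5308062783687982451584/117903511816688758801
APPEND 27: p_15 = 27·5308062783687982451584 + 292865617461321691505 = 143610560777036847884273, q_15 = 27·117903511816688758801 + 6505176407326104631 = 3189899995457922592258 → 143610560777036847884273/3189899995457922592258
APPEND 35: p_16 = 35·143610560777036847884273 + 5308062783687982451584 = 5031677689979977658401139, q_16 = 35·3189899995457922592258 + 117903511816688758801 = 111764403352843979487831 → 5031677689979977658401139/111764403352843979487831
APPEND 40: p_17 = 40·5031677689979977658401139 + 143610560777036847884273 = 201410718159976143183929833, q_17 = 40·111764403352843979487831 + 3189899995457922592258 = 4473766034109217102105498 → 201410718159976143183929833/4473766034109217102105498

45/1
5887648391/130777357
6768414015015/150341059313
162683455159168/3613550076439
6676790075540903/148305894193312
40223423908404586/893448915236311
1012262387785655553/22484528775101087
292865617461321691505/6505176407326104631
201410718159976143183929833/4473766034109217102105498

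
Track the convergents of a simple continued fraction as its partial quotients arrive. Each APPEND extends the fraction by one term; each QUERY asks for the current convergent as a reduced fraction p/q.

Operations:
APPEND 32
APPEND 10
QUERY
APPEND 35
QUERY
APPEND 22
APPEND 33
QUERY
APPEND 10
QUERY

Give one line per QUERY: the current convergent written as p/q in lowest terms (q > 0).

APPEND 32: p_0 = 32·1 + 0 = 32, q_0 = 32·0 + 1 = 1 → 32/1
APPEND 10: p_1 = 10·32 + 1 = 321, q_1 = 10·1 + 0 = 10 → 321/10
APPEND 35: p_2 = 35·321 + 32 = 11267, q_2 = 35·10 + 1 = 351 → 11267/351
APPEND 22: p_3 = 22·11267 + 321 = 248195, q_3 = 22·351 + 10 = 7732 → 248195/7732
APPEND 33: p_4 = 33·248195 + 11267 = 8201702, q_4 = 33·7732 + 351 = 255507 → 8201702/255507
APPEND 10: p_5 = 10·8201702 + 248195 = 82265215, q_5 = 10·255507 + 7732 = 2562802 → 82265215/2562802

321/10
11267/351
8201702/255507
82265215/2562802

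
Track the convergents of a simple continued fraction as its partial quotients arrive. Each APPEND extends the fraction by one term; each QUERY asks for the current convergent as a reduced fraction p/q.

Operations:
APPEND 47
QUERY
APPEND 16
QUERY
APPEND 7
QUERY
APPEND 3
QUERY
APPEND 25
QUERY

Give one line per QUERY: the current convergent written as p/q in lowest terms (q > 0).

47/1
753/16
5318/113
16707/355
422993/8988

APPEND 47: p_0 = 47·1 + 0 = 47, q_0 = 47·0 + 1 = 1 → 47/1
APPEND 16: p_1 = 16·47 + 1 = 753, q_1 = 16·1 + 0 = 16 → 753/16
APPEND 7: p_2 = 7·753 + 47 = 5318, q_2 = 7·16 + 1 = 113 → 5318/113
APPEND 3: p_3 = 3·5318 + 753 = 16707, q_3 = 3·113 + 16 = 355 → 16707/355
APPEND 25: p_4 = 25·16707 + 5318 = 422993, q_4 = 25·355 + 113 = 8988 → 422993/8988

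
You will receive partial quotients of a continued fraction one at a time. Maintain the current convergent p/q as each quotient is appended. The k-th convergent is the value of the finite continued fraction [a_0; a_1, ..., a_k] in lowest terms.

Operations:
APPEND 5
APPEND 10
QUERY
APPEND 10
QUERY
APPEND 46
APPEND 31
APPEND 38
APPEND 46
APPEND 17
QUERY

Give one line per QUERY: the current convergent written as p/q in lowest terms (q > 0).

51/10
515/101
21944513909/4303679575

APPEND 5: p_0 = 5·1 + 0 = 5, q_0 = 5·0 + 1 = 1 → 5/1
APPEND 10: p_1 = 10·5 + 1 = 51, q_1 = 10·1 + 0 = 10 → 51/10
APPEND 10: p_2 = 10·51 + 5 = 515, q_2 = 10·10 + 1 = 101 → 515/101
APPEND 46: p_3 = 46·515 + 51 = 23741, q_3 = 46·101 + 10 = 4656 → 23741/4656
APPEND 31: p_4 = 31·23741 + 515 = 736486, q_4 = 31·4656 + 101 = 144437 → 736486/144437
APPEND 38: p_5 = 38·736486 + 23741 = 28010209, q_5 = 38·144437 + 4656 = 5493262 → 28010209/5493262
APPEND 46: p_6 = 46·28010209 + 736486 = 1289206100, q_6 = 46·5493262 + 144437 = 252834489 → 1289206100/252834489
APPEND 17: p_7 = 17·1289206100 + 28010209 = 21944513909, q_7 = 17·252834489 + 5493262 = 4303679575 → 21944513909/4303679575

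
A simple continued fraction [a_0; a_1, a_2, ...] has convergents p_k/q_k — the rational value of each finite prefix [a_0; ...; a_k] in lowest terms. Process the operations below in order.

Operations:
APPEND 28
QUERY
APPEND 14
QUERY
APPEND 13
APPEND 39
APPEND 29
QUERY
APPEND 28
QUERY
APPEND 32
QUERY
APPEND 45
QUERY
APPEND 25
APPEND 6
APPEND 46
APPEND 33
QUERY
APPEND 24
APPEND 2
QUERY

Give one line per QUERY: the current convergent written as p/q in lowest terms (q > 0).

APPEND 28: p_0 = 28·1 + 0 = 28, q_0 = 28·0 + 1 = 1 → 28/1
APPEND 14: p_1 = 14·28 + 1 = 393, q_1 = 14·1 + 0 = 14 → 393/14
APPEND 13: p_2 = 13·393 + 28 = 5137, q_2 = 13·14 + 1 = 183 → 5137/183
APPEND 39: p_3 = 39·5137 + 393 = 200736, q_3 = 39·183 + 14 = 7151 → 200736/7151
APPEND 29: p_4 = 29·200736 + 5137 = 5826481, q_4 = 29·7151 + 183 = 207562 → 5826481/207562
APPEND 28: p_5 = 28·5826481 + 200736 = 163342204, q_5 = 28·207562 + 7151 = 5818887 → 163342204/5818887
APPEND 32: p_6 = 32·163342204 + 5826481 = 5232777009, q_6 = 32·5818887 + 207562 = 186411946 → 5232777009/186411946
APPEND 45: p_7 = 45·5232777009 + 163342204 = 235638307609, q_7 = 45·186411946 + 5818887 = 8394356457 → 235638307609/8394356457
APPEND 25: p_8 = 25·235638307609 + 5232777009 = 5896190467234, q_8 = 25·8394356457 + 186411946 = 210045323371 → 5896190467234/210045323371
APPEND 6: p_9 = 6·5896190467234 + 235638307609 = 35612781111013, q_9 = 6·210045323371 + 8394356457 = 1268666296683 → 35612781111013/1268666296683
APPEND 46: p_10 = 46·35612781111013 + 5896190467234 = 1644084121573832, q_10 = 46·1268666296683 + 210045323371 = 58568694970789 → 1644084121573832/58568694970789
APPEND 33: p_11 = 33·1644084121573832 + 35612781111013 = 54290388793047469, q_11 = 33·58568694970789 + 1268666296683 = 1934035600332720 → 54290388793047469/1934035600332720
APPEND 24: p_12 = 24·54290388793047469 + 1644084121573832 = 1304613415154713088, q_12 = 24·1934035600332720 + 58568694970789 = 46475423102956069 → 1304613415154713088/46475423102956069
APPEND 2: p_13 = 2·1304613415154713088 + 54290388793047469 = 2663517219102473645, q_13 = 2·46475423102956069 + 1934035600332720 = 94884881806244858 → 2663517219102473645/94884881806244858

28/1
393/14
5826481/207562
163342204/5818887
5232777009/186411946
235638307609/8394356457
54290388793047469/1934035600332720
2663517219102473645/94884881806244858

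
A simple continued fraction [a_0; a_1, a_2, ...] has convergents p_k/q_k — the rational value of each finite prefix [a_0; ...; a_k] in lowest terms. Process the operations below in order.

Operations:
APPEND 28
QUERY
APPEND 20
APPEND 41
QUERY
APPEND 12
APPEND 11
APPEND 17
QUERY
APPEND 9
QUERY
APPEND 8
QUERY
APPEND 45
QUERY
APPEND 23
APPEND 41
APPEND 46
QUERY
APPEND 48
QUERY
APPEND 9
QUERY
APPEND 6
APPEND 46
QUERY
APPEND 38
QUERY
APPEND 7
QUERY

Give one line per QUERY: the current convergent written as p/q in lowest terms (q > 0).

28/1
23029/821
52450385/1869893
475122493/16938450
3853430329/137377493
173879487298/6198925635
7561813507667029/269583953393136
363131348594670193/12945887181147181
3275743950859698766/116782568583717765
924085116423491387060/32944282308022591231
35135252019146425571069/1252596369003541920549
246870849250448470384543/8801118865332816035074

APPEND 28: p_0 = 28·1 + 0 = 28, q_0 = 28·0 + 1 = 1 → 28/1
APPEND 20: p_1 = 20·28 + 1 = 561, q_1 = 20·1 + 0 = 20 → 561/20
APPEND 41: p_2 = 41·561 + 28 = 23029, q_2 = 41·20 + 1 = 821 → 23029/821
APPEND 12: p_3 = 12·23029 + 561 = 276909, q_3 = 12·821 + 20 = 9872 → 276909/9872
APPEND 11: p_4 = 11·276909 + 23029 = 3069028, q_4 = 11·9872 + 821 = 109413 → 3069028/109413
APPEND 17: p_5 = 17·3069028 + 276909 = 52450385, q_5 = 17·109413 + 9872 = 1869893 → 52450385/1869893
APPEND 9: p_6 = 9·52450385 + 3069028 = 475122493, q_6 = 9·1869893 + 109413 = 16938450 → 475122493/16938450
APPEND 8: p_7 = 8·475122493 + 52450385 = 3853430329, q_7 = 8·16938450 + 1869893 = 137377493 → 3853430329/137377493
APPEND 45: p_8 = 45·3853430329 + 475122493 = 173879487298, q_8 = 45·137377493 + 16938450 = 6198925635 → 173879487298/6198925635
APPEND 23: p_9 = 23·173879487298 + 3853430329 = 4003081638183, q_9 = 23·6198925635 + 137377493 = 142712667098 → 4003081638183/142712667098
APPEND 41: p_10 = 41·4003081638183 + 173879487298 = 164300226652801, q_10 = 41·142712667098 + 6198925635 = 5857418276653 → 164300226652801/5857418276653
APPEND 46: p_11 = 46·164300226652801 + 4003081638183 = 7561813507667029, q_11 = 46·5857418276653 + 142712667098 = 269583953393136 → 7561813507667029/269583953393136
APPEND 48: p_12 = 48·7561813507667029 + 164300226652801 = 363131348594670193, q_12 = 48·269583953393136 + 5857418276653 = 12945887181147181 → 363131348594670193/12945887181147181
APPEND 9: p_13 = 9·363131348594670193 + 7561813507667029 = 3275743950859698766, q_13 = 9·12945887181147181 + 269583953393136 = 116782568583717765 → 3275743950859698766/116782568583717765
APPEND 6: p_14 = 6·3275743950859698766 + 363131348594670193 = 20017595053752862789, q_14 = 6·116782568583717765 + 12945887181147181 = 713641298683453771 → 20017595053752862789/713641298683453771
APPEND 46: p_15 = 46·20017595053752862789 + 3275743950859698766 = 924085116423491387060, q_15 = 46·713641298683453771 + 116782568583717765 = 32944282308022591231 → 924085116423491387060/32944282308022591231
APPEND 38: p_16 = 38·924085116423491387060 + 20017595053752862789 = 35135252019146425571069, q_16 = 38·32944282308022591231 + 713641298683453771 = 1252596369003541920549 → 35135252019146425571069/1252596369003541920549
APPEND 7: p_17 = 7·35135252019146425571069 + 924085116423491387060 = 246870849250448470384543, q_17 = 7·1252596369003541920549 + 32944282308022591231 = 8801118865332816035074 → 246870849250448470384543/8801118865332816035074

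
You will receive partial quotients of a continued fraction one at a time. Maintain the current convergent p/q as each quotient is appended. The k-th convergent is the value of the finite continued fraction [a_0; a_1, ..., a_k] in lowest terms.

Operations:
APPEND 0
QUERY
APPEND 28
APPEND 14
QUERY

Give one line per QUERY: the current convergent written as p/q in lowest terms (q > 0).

0/1
14/393

APPEND 0: p_0 = 0·1 + 0 = 0, q_0 = 0·0 + 1 = 1 → 0/1
APPEND 28: p_1 = 28·0 + 1 = 1, q_1 = 28·1 + 0 = 28 → 1/28
APPEND 14: p_2 = 14·1 + 0 = 14, q_2 = 14·28 + 1 = 393 → 14/393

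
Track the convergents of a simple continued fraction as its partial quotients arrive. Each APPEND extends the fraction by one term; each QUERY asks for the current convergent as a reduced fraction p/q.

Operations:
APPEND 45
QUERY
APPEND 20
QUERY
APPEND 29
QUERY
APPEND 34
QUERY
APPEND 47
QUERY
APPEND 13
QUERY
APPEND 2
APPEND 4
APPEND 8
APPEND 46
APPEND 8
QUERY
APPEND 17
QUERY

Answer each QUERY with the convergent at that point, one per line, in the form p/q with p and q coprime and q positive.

APPEND 45: p_0 = 45·1 + 0 = 45, q_0 = 45·0 + 1 = 1 → 45/1
APPEND 20: p_1 = 20·45 + 1 = 901, q_1 = 20·1 + 0 = 20 → 901/20
APPEND 29: p_2 = 29·901 + 45 = 26174, q_2 = 29·20 + 1 = 581 → 26174/581
APPEND 34: p_3 = 34·26174 + 901 = 890817, q_3 = 34·581 + 20 = 19774 → 890817/19774
APPEND 47: p_4 = 47·890817 + 26174 = 41894573, q_4 = 47·19774 + 581 = 929959 → 41894573/929959
APPEND 13: p_5 = 13·41894573 + 890817 = 545520266, q_5 = 13·929959 + 19774 = 12109241 → 545520266/12109241
APPEND 2: p_6 = 2·545520266 + 41894573 = 1132935105, q_6 = 2·12109241 + 929959 = 25148441 → 1132935105/25148441
APPEND 4: p_7 = 4·1132935105 + 545520266 = 5077260686, q_7 = 4·25148441 + 12109241 = 112703005 → 5077260686/112703005
APPEND 8: p_8 = 8·5077260686 + 1132935105 = 41751020593, q_8 = 8·112703005 + 25148441 = 926772481 → 41751020593/926772481
APPEND 46: p_9 = 46·41751020593 + 5077260686 = 1925624207964, q_9 = 46·926772481 + 112703005 = 42744237131 → 1925624207964/42744237131
APPEND 8: p_10 = 8·1925624207964 + 41751020593 = 15446744684305, q_10 = 8·42744237131 + 926772481 = 342880669529 → 15446744684305/342880669529
APPEND 17: p_11 = 17·15446744684305 + 1925624207964 = 264520283841149, q_11 = 17·342880669529 + 42744237131 = 5871715619124 → 264520283841149/5871715619124

45/1
901/20
26174/581
890817/19774
41894573/929959
545520266/12109241
15446744684305/342880669529
264520283841149/5871715619124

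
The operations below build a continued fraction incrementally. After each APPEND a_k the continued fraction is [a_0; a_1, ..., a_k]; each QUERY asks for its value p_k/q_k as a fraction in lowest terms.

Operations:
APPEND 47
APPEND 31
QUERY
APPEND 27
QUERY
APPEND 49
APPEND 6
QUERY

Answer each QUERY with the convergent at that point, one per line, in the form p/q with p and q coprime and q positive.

APPEND 47: p_0 = 47·1 + 0 = 47, q_0 = 47·0 + 1 = 1 → 47/1
APPEND 31: p_1 = 31·47 + 1 = 1458, q_1 = 31·1 + 0 = 31 → 1458/31
APPEND 27: p_2 = 27·1458 + 47 = 39413, q_2 = 27·31 + 1 = 838 → 39413/838
APPEND 49: p_3 = 49·39413 + 1458 = 1932695, q_3 = 49·838 + 31 = 41093 → 1932695/41093
APPEND 6: p_4 = 6·1932695 + 39413 = 11635583, q_4 = 6·41093 + 838 = 247396 → 11635583/247396

1458/31
39413/838
11635583/247396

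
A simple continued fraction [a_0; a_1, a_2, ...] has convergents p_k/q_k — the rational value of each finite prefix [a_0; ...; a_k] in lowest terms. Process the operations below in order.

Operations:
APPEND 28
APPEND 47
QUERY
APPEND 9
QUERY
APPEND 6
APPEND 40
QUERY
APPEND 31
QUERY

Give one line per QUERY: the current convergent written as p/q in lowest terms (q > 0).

1317/47
11881/424
2916001/104064
90468634/3228575

APPEND 28: p_0 = 28·1 + 0 = 28, q_0 = 28·0 + 1 = 1 → 28/1
APPEND 47: p_1 = 47·28 + 1 = 1317, q_1 = 47·1 + 0 = 47 → 1317/47
APPEND 9: p_2 = 9·1317 + 28 = 11881, q_2 = 9·47 + 1 = 424 → 11881/424
APPEND 6: p_3 = 6·11881 + 1317 = 72603, q_3 = 6·424 + 47 = 2591 → 72603/2591
APPEND 40: p_4 = 40·72603 + 11881 = 2916001, q_4 = 40·2591 + 424 = 104064 → 2916001/104064
APPEND 31: p_5 = 31·2916001 + 72603 = 90468634, q_5 = 31·104064 + 2591 = 3228575 → 90468634/3228575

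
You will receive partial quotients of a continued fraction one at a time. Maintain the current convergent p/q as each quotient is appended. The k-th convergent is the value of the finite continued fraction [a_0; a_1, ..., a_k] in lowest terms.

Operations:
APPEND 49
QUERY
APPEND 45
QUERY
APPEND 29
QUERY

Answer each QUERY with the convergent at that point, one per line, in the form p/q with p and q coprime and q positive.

APPEND 49: p_0 = 49·1 + 0 = 49, q_0 = 49·0 + 1 = 1 → 49/1
APPEND 45: p_1 = 45·49 + 1 = 2206, q_1 = 45·1 + 0 = 45 → 2206/45
APPEND 29: p_2 = 29·2206 + 49 = 64023, q_2 = 29·45 + 1 = 1306 → 64023/1306

49/1
2206/45
64023/1306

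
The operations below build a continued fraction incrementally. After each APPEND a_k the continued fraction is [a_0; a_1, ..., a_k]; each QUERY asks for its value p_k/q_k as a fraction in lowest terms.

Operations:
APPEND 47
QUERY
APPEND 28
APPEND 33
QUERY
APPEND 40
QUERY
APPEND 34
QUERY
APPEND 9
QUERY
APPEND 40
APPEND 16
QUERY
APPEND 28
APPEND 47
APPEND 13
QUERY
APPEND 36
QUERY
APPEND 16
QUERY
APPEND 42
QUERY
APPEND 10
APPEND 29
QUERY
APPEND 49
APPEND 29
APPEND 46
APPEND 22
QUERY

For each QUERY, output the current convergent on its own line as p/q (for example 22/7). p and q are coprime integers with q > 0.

APPEND 47: p_0 = 47·1 + 0 = 47, q_0 = 47·0 + 1 = 1 → 47/1
APPEND 28: p_1 = 28·47 + 1 = 1317, q_1 = 28·1 + 0 = 28 → 1317/28
APPEND 33: p_2 = 33·1317 + 47 = 43508, q_2 = 33·28 + 1 = 925 → 43508/925
APPEND 40: p_3 = 40·43508 + 1317 = 1741637, q_3 = 40·925 + 28 = 37028 → 1741637/37028
APPEND 34: p_4 = 34·1741637 + 43508 = 59259166, q_4 = 34·37028 + 925 = 1259877 → 59259166/1259877
APPEND 9: p_5 = 9·59259166 + 1741637 = 535074131, q_5 = 9·1259877 + 37028 = 11375921 → 535074131/11375921
APPEND 40: p_6 = 40·535074131 + 59259166 = 21462224406, q_6 = 40·11375921 + 1259877 = 456296717 → 21462224406/456296717
APPEND 16: p_7 = 16·21462224406 + 535074131 = 343930664627, q_7 = 16·456296717 + 11375921 = 7312123393 → 343930664627/7312123393
APPEND 28: p_8 = 28·343930664627 + 21462224406 = 9651520833962, q_8 = 28·7312123393 + 456296717 = 205195751721 → 9651520833962/205195751721
APPEND 47: p_9 = 47·9651520833962 + 343930664627 = 453965409860841, q_9 = 47·205195751721 + 7312123393 = 9651512454280 → 453965409860841/9651512454280
APPEND 13: p_10 = 13·453965409860841 + 9651520833962 = 5911201849024895, q_10 = 13·9651512454280 + 205195751721 = 125674857657361 → 5911201849024895/125674857657361
APPEND 36: p_11 = 36·5911201849024895 + 453965409860841 = 213257231974757061, q_11 = 36·125674857657361 + 9651512454280 = 4533946388119276 → 213257231974757061/4533946388119276
APPEND 16: p_12 = 16·213257231974757061 + 5911201849024895 = 3418026913445137871, q_12 = 16·4533946388119276 + 125674857657361 = 72668817067565777 → 3418026913445137871/72668817067565777
APPEND 42: p_13 = 42·3418026913445137871 + 213257231974757061 = 143770387596670547643, q_13 = 42·72668817067565777 + 4533946388119276 = 3056624263225881910 → 143770387596670547643/3056624263225881910
APPEND 10: p_14 = 10·143770387596670547643 + 3418026913445137871 = 1441121902880150614301, q_14 = 10·3056624263225881910 + 72668817067565777 = 30638911449326384877 → 1441121902880150614301/30638911449326384877
APPEND 29: p_15 = 29·1441121902880150614301 + 143770387596670547643 = 41936305571121038362372, q_15 = 29·30638911449326384877 + 3056624263225881910 = 891585056293691043343 → 41936305571121038362372/891585056293691043343
APPEND 49: p_16 = 49·41936305571121038362372 + 1441121902880150614301 = 2056320094887811030370529, q_16 = 49·891585056293691043343 + 30638911449326384877 = 43718306669840187508684 → 2056320094887811030370529/43718306669840187508684
APPEND 29: p_17 = 29·2056320094887811030370529 + 41936305571121038362372 = 59675219057317640919107713, q_17 = 29·43718306669840187508684 + 891585056293691043343 = 1268722478481659128795179 → 59675219057317640919107713/1268722478481659128795179
APPEND 46: p_18 = 46·59675219057317640919107713 + 2056320094887811030370529 = 2747116396731499293309325327, q_18 = 46·1268722478481659128795179 + 43718306669840187508684 = 58404952316826160112086918 → 2747116396731499293309325327/58404952316826160112086918
APPEND 22: p_19 = 22·2747116396731499293309325327 + 59675219057317640919107713 = 60496235947150302093724264907, q_19 = 22·58404952316826160112086918 + 1268722478481659128795179 = 1286177673448657181594707375 → 60496235947150302093724264907/1286177673448657181594707375

47/1
43508/925
1741637/37028
59259166/1259877
535074131/11375921
343930664627/7312123393
5911201849024895/125674857657361
213257231974757061/4533946388119276
3418026913445137871/72668817067565777
143770387596670547643/3056624263225881910
41936305571121038362372/891585056293691043343
60496235947150302093724264907/1286177673448657181594707375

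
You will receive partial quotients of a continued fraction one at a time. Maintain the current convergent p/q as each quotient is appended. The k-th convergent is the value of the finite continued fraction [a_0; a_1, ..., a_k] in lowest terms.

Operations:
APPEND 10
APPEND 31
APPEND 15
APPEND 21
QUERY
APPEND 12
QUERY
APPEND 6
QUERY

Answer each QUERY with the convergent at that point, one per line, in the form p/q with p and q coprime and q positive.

APPEND 10: p_0 = 10·1 + 0 = 10, q_0 = 10·0 + 1 = 1 → 10/1
APPEND 31: p_1 = 31·10 + 1 = 311, q_1 = 31·1 + 0 = 31 → 311/31
APPEND 15: p_2 = 15·311 + 10 = 4675, q_2 = 15·31 + 1 = 466 → 4675/466
APPEND 21: p_3 = 21·4675 + 311 = 98486, q_3 = 21·466 + 31 = 9817 → 98486/9817
APPEND 12: p_4 = 12·98486 + 4675 = 1186507, q_4 = 12·9817 + 466 = 118270 → 1186507/118270
APPEND 6: p_5 = 6·1186507 + 98486 = 7217528, q_5 = 6·118270 + 9817 = 719437 → 7217528/719437

98486/9817
1186507/118270
7217528/719437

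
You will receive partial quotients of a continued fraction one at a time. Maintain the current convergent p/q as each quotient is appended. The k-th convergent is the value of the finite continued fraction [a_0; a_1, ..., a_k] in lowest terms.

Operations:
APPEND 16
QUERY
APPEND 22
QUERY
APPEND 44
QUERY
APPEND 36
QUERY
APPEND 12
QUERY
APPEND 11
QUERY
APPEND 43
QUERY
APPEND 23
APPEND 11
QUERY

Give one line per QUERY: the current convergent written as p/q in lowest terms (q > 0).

APPEND 16: p_0 = 16·1 + 0 = 16, q_0 = 16·0 + 1 = 1 → 16/1
APPEND 22: p_1 = 22·16 + 1 = 353, q_1 = 22·1 + 0 = 22 → 353/22
APPEND 44: p_2 = 44·353 + 16 = 15548, q_2 = 44·22 + 1 = 969 → 15548/969
APPEND 36: p_3 = 36·15548 + 353 = 560081, q_3 = 36·969 + 22 = 34906 → 560081/34906
APPEND 12: p_4 = 12·560081 + 15548 = 6736520, q_4 = 12·34906 + 969 = 419841 → 6736520/419841
APPEND 11: p_5 = 11·6736520 + 560081 = 74661801, q_5 = 11·419841 + 34906 = 4653157 → 74661801/4653157
APPEND 43: p_6 = 43·74661801 + 6736520 = 3217193963, q_6 = 43·4653157 + 419841 = 200505592 → 3217193963/200505592
APPEND 23: p_7 = 23·3217193963 + 74661801 = 74070122950, q_7 = 23·200505592 + 4653157 = 4616281773 → 74070122950/4616281773
APPEND 11: p_8 = 11·74070122950 + 3217193963 = 817988546413, q_8 = 11·4616281773 + 200505592 = 50979605095 → 817988546413/50979605095

16/1
353/22
15548/969
560081/34906
6736520/419841
74661801/4653157
3217193963/200505592
817988546413/50979605095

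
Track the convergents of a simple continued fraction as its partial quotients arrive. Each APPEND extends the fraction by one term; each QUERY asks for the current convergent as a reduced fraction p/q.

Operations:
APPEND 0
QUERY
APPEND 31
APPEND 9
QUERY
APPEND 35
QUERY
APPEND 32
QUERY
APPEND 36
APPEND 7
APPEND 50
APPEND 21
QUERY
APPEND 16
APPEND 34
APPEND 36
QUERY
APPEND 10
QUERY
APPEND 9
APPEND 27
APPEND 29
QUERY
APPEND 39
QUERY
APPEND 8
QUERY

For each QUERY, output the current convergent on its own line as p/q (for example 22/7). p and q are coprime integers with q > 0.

APPEND 0: p_0 = 0·1 + 0 = 0, q_0 = 0·0 + 1 = 1 → 0/1
APPEND 31: p_1 = 31·0 + 1 = 1, q_1 = 31·1 + 0 = 31 → 1/31
APPEND 9: p_2 = 9·1 + 0 = 9, q_2 = 9·31 + 1 = 280 → 9/280
APPEND 35: p_3 = 35·9 + 1 = 316, q_3 = 35·280 + 31 = 9831 → 316/9831
APPEND 32: p_4 = 32·316 + 9 = 10121, q_4 = 32·9831 + 280 = 314872 → 10121/314872
APPEND 36: p_5 = 36·10121 + 316 = 364672, q_5 = 36·314872 + 9831 = 11345223 → 364672/11345223
APPEND 7: p_6 = 7·364672 + 10121 = 2562825, q_6 = 7·11345223 + 314872 = 79731433 → 2562825/79731433
APPEND 50: p_7 = 50·2562825 + 364672 = 128505922, q_7 = 50·79731433 + 11345223 = 3997916873 → 128505922/3997916873
APPEND 21: p_8 = 21·128505922 + 2562825 = 2701187187, q_8 = 21·3997916873 + 79731433 = 84035985766 → 2701187187/84035985766
APPEND 16: p_9 = 16·2701187187 + 128505922 = 43347500914, q_9 = 16·84035985766 + 3997916873 = 1348573689129 → 43347500914/1348573689129
APPEND 34: p_10 = 34·43347500914 + 2701187187 = 1476516218263, q_10 = 34·1348573689129 + 84035985766 = 45935541416152 → 1476516218263/45935541416152
APPEND 36: p_11 = 36·1476516218263 + 43347500914 = 53197931358382, q_11 = 36·45935541416152 + 1348573689129 = 1655028064670601 → 53197931358382/1655028064670601
APPEND 10: p_12 = 10·53197931358382 + 1476516218263 = 533455829802083, q_12 = 10·1655028064670601 + 45935541416152 = 16596216188122162 → 533455829802083/16596216188122162
APPEND 9: p_13 = 9·533455829802083 + 53197931358382 = 4854300399577129, q_13 = 9·16596216188122162 + 1655028064670601 = 151020973757770059 → 4854300399577129/151020973757770059
APPEND 27: p_14 = 27·4854300399577129 + 533455829802083 = 131599566618384566, q_14 = 27·151020973757770059 + 16596216188122162 = 4094162507647913755 → 131599566618384566/4094162507647913755
APPEND 29: p_15 = 29·131599566618384566 + 4854300399577129 = 3821241732332729543, q_15 = 29·4094162507647913755 + 151020973757770059 = 118881733695547268954 → 3821241732332729543/118881733695547268954
APPEND 39: p_16 = 39·3821241732332729543 + 131599566618384566 = 149160027127594836743, q_16 = 39·118881733695547268954 + 4094162507647913755 = 4640481776633991402961 → 149160027127594836743/4640481776633991402961
APPEND 8: p_17 = 8·149160027127594836743 + 3821241732332729543 = 1197101458753091423487, q_17 = 8·4640481776633991402961 + 118881733695547268954 = 37242735946767478492642 → 1197101458753091423487/37242735946767478492642

0/1
9/280
316/9831
10121/314872
2701187187/84035985766
53197931358382/1655028064670601
533455829802083/16596216188122162
3821241732332729543/118881733695547268954
149160027127594836743/4640481776633991402961
1197101458753091423487/37242735946767478492642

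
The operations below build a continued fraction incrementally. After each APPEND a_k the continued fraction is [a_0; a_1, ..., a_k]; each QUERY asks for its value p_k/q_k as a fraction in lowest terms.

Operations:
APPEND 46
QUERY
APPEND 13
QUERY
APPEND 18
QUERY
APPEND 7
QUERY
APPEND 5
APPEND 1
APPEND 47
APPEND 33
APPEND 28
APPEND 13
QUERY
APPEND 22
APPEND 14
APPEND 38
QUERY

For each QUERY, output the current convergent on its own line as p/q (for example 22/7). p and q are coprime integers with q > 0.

APPEND 46: p_0 = 46·1 + 0 = 46, q_0 = 46·0 + 1 = 1 → 46/1
APPEND 13: p_1 = 13·46 + 1 = 599, q_1 = 13·1 + 0 = 13 → 599/13
APPEND 18: p_2 = 18·599 + 46 = 10828, q_2 = 18·13 + 1 = 235 → 10828/235
APPEND 7: p_3 = 7·10828 + 599 = 76395, q_3 = 7·235 + 13 = 1658 → 76395/1658
APPEND 5: p_4 = 5·76395 + 10828 = 392803, q_4 = 5·1658 + 235 = 8525 → 392803/8525
APPEND 1: p_5 = 1·392803 + 76395 = 469198, q_5 = 1·8525 + 1658 = 10183 → 469198/10183
APPEND 47: p_6 = 47·469198 + 392803 = 22445109, q_6 = 47·10183 + 8525 = 487126 → 22445109/487126
APPEND 33: p_7 = 33·22445109 + 469198 = 741157795, q_7 = 33·487126 + 10183 = 16085341 → 741157795/16085341
APPEND 28: p_8 = 28·741157795 + 22445109 = 20774863369, q_8 = 28·16085341 + 487126 = 450876674 → 20774863369/450876674
APPEND 13: p_9 = 13·20774863369 + 741157795 = 270814381592, q_9 = 13·450876674 + 16085341 = 5877482103 → 270814381592/5877482103
APPEND 22: p_10 = 22·270814381592 + 20774863369 = 5978691258393, q_10 = 22·5877482103 + 450876674 = 129755482940 → 5978691258393/129755482940
APPEND 14: p_11 = 14·5978691258393 + 270814381592 = 83972491999094, q_11 = 14·129755482940 + 5877482103 = 1822454243263 → 83972491999094/1822454243263
APPEND 38: p_12 = 38·83972491999094 + 5978691258393 = 3196933387223965, q_12 = 38·1822454243263 + 129755482940 = 69383016726934 → 3196933387223965/69383016726934

46/1
599/13
10828/235
76395/1658
270814381592/5877482103
3196933387223965/69383016726934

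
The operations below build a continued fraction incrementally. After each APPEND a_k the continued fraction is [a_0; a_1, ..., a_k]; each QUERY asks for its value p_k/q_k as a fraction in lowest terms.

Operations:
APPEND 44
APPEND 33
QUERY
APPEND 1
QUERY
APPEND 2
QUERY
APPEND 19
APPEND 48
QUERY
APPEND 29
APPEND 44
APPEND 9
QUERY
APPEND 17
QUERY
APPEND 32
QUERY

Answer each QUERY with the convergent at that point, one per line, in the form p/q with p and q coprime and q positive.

APPEND 44: p_0 = 44·1 + 0 = 44, q_0 = 44·0 + 1 = 1 → 44/1
APPEND 33: p_1 = 33·44 + 1 = 1453, q_1 = 33·1 + 0 = 33 → 1453/33
APPEND 1: p_2 = 1·1453 + 44 = 1497, q_2 = 1·33 + 1 = 34 → 1497/34
APPEND 2: p_3 = 2·1497 + 1453 = 4447, q_3 = 2·34 + 33 = 101 → 4447/101
APPEND 19: p_4 = 19·4447 + 1497 = 85990, q_4 = 19·101 + 34 = 1953 → 85990/1953
APPEND 48: p_5 = 48·85990 + 4447 = 4131967, q_5 = 48·1953 + 101 = 93845 → 4131967/93845
APPEND 29: p_6 = 29·4131967 + 85990 = 119913033, q_6 = 29·93845 + 1953 = 2723458 → 119913033/2723458
APPEND 44: p_7 = 44·119913033 + 4131967 = 5280305419, q_7 = 44·2723458 + 93845 = 119925997 → 5280305419/119925997
APPEND 9: p_8 = 9·5280305419 + 119913033 = 47642661804, q_8 = 9·119925997 + 2723458 = 1082057431 → 47642661804/1082057431
APPEND 17: p_9 = 17·47642661804 + 5280305419 = 815205556087, q_9 = 17·1082057431 + 119925997 = 18514902324 → 815205556087/18514902324
APPEND 32: p_10 = 32·815205556087 + 47642661804 = 26134220456588, q_10 = 32·18514902324 + 1082057431 = 593558931799 → 26134220456588/593558931799

1453/33
1497/34
4447/101
4131967/93845
47642661804/1082057431
815205556087/18514902324
26134220456588/593558931799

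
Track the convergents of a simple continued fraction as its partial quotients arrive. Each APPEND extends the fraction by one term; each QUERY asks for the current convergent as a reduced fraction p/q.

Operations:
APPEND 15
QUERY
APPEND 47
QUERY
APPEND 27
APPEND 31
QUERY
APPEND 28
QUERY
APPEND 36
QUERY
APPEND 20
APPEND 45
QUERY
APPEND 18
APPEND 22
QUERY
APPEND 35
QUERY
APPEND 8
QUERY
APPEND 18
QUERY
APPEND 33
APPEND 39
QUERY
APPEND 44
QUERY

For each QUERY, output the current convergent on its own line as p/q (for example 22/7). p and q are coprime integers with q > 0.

APPEND 15: p_0 = 15·1 + 0 = 15, q_0 = 15·0 + 1 = 1 → 15/1
APPEND 47: p_1 = 47·15 + 1 = 706, q_1 = 47·1 + 0 = 47 → 706/47
APPEND 27: p_2 = 27·706 + 15 = 19077, q_2 = 27·47 + 1 = 1270 → 19077/1270
APPEND 31: p_3 = 31·19077 + 706 = 592093, q_3 = 31·1270 + 47 = 39417 → 592093/39417
APPEND 28: p_4 = 28·592093 + 19077 = 16597681, q_4 = 28·39417 + 1270 = 1104946 → 16597681/1104946
APPEND 36: p_5 = 36·16597681 + 592093 = 598108609, q_5 = 36·1104946 + 39417 = 39817473 → 598108609/39817473
APPEND 20: p_6 = 20·598108609 + 16597681 = 11978769861, q_6 = 20·39817473 + 1104946 = 797454406 → 11978769861/797454406
APPEND 45: p_7 = 45·11978769861 + 598108609 = 539642752354, q_7 = 45·797454406 + 39817473 = 35925265743 → 539642752354/35925265743
APPEND 18: p_8 = 18·539642752354 + 11978769861 = 9725548312233, q_8 = 18·35925265743 + 797454406 = 647452237780 → 9725548312233/647452237780
APPEND 22: p_9 = 22·9725548312233 + 539642752354 = 214501705621480, q_9 = 22·647452237780 + 35925265743 = 14279874496903 → 214501705621480/14279874496903
APPEND 35: p_10 = 35·214501705621480 + 9725548312233 = 7517285245064033, q_10 = 35·14279874496903 + 647452237780 = 500443059629385 → 7517285245064033/500443059629385
APPEND 8: p_11 = 8·7517285245064033 + 214501705621480 = 60352783666133744, q_11 = 8·500443059629385 + 14279874496903 = 4017824351531983 → 60352783666133744/4017824351531983
APPEND 18: p_12 = 18·60352783666133744 + 7517285245064033 = 1093867391235471425, q_12 = 18·4017824351531983 + 500443059629385 = 72821281387205079 → 1093867391235471425/72821281387205079
APPEND 33: p_13 = 33·1093867391235471425 + 60352783666133744 = 36157976694436690769, q_13 = 33·72821281387205079 + 4017824351531983 = 2407120110129299590 → 36157976694436690769/2407120110129299590
APPEND 39: p_14 = 39·36157976694436690769 + 1093867391235471425 = 1411254958474266411416, q_14 = 39·2407120110129299590 + 72821281387205079 = 93950505576429889089 → 1411254958474266411416/93950505576429889089
APPEND 44: p_15 = 44·1411254958474266411416 + 36157976694436690769 = 62131376149562158793073, q_15 = 44·93950505576429889089 + 2407120110129299590 = 4136229365473044419506 → 62131376149562158793073/4136229365473044419506

15/1
706/47
592093/39417
16597681/1104946
598108609/39817473
539642752354/35925265743
214501705621480/14279874496903
7517285245064033/500443059629385
60352783666133744/4017824351531983
1093867391235471425/72821281387205079
1411254958474266411416/93950505576429889089
62131376149562158793073/4136229365473044419506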